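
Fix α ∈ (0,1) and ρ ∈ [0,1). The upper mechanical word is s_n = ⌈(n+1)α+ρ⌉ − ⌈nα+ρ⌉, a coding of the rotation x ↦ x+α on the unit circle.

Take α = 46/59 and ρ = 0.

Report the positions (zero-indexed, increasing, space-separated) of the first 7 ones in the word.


n=0: ⌈46/59⌉−⌈0/59⌉ = 1−0 = 1  ← one
n=1: ⌈92/59⌉−⌈46/59⌉ = 2−1 = 1  ← one
n=2: ⌈138/59⌉−⌈92/59⌉ = 3−2 = 1  ← one
n=3: ⌈184/59⌉−⌈138/59⌉ = 4−3 = 1  ← one
n=4: ⌈230/59⌉−⌈184/59⌉ = 4−4 = 0
n=5: ⌈276/59⌉−⌈230/59⌉ = 5−4 = 1  ← one
n=6: ⌈322/59⌉−⌈276/59⌉ = 6−5 = 1  ← one
n=7: ⌈368/59⌉−⌈322/59⌉ = 7−6 = 1  ← one
positions of the first 7 ones: 0 1 2 3 5 6 7

0 1 2 3 5 6 7


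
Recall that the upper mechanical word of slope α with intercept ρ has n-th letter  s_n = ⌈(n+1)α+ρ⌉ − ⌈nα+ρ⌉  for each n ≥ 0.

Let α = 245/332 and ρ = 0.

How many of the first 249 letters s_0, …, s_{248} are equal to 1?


#1s = Σ_{n=0}^{248} s_n = Σ_{n=0}^{248} (⌈(n+1)α+ρ⌉ − ⌈nα+ρ⌉)
the sum telescopes: every ⌈nα+ρ⌉ with 0 < n < 249 appears once with + and once with −, leaving ⌈249α+ρ⌉ − ⌈0·α+ρ⌉
249α + ρ = (249·245) / 332 = 61005/332
ρ = 0/332
⌈61005/332⌉ = 184,  ⌈0/332⌉ = 0
#1s = 184 − 0 = 184

184


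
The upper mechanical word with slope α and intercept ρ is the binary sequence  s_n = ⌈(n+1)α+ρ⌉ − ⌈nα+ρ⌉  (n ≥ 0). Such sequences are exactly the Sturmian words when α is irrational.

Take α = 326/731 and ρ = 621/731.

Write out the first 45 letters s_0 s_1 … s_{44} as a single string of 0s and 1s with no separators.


101010010101010010101010010101010100101010100

n=0: ⌈(1·326+621)/731⌉ − ⌈(0·326+621)/731⌉ = ⌈947/731⌉ − ⌈621/731⌉ = 2 − 1 = 1
n=1: ⌈(2·326+621)/731⌉ − ⌈(1·326+621)/731⌉ = ⌈1273/731⌉ − ⌈947/731⌉ = 2 − 2 = 0
n=2: ⌈(3·326+621)/731⌉ − ⌈(2·326+621)/731⌉ = ⌈1599/731⌉ − ⌈1273/731⌉ = 3 − 2 = 1
n=3: ⌈(4·326+621)/731⌉ − ⌈(3·326+621)/731⌉ = ⌈1925/731⌉ − ⌈1599/731⌉ = 3 − 3 = 0
n=4: ⌈(5·326+621)/731⌉ − ⌈(4·326+621)/731⌉ = ⌈2251/731⌉ − ⌈1925/731⌉ = 4 − 3 = 1
n=5: ⌈(6·326+621)/731⌉ − ⌈(5·326+621)/731⌉ = ⌈2577/731⌉ − ⌈2251/731⌉ = 4 − 4 = 0
n=6: ⌈(7·326+621)/731⌉ − ⌈(6·326+621)/731⌉ = ⌈2903/731⌉ − ⌈2577/731⌉ = 4 − 4 = 0
n=7: ⌈(8·326+621)/731⌉ − ⌈(7·326+621)/731⌉ = ⌈3229/731⌉ − ⌈2903/731⌉ = 5 − 4 = 1
n=8: ⌈(9·326+621)/731⌉ − ⌈(8·326+621)/731⌉ = ⌈3555/731⌉ − ⌈3229/731⌉ = 5 − 5 = 0
n=9: ⌈(10·326+621)/731⌉ − ⌈(9·326+621)/731⌉ = ⌈3881/731⌉ − ⌈3555/731⌉ = 6 − 5 = 1
n=10: ⌈(11·326+621)/731⌉ − ⌈(10·326+621)/731⌉ = ⌈4207/731⌉ − ⌈3881/731⌉ = 6 − 6 = 0
n=11: ⌈(12·326+621)/731⌉ − ⌈(11·326+621)/731⌉ = ⌈4533/731⌉ − ⌈4207/731⌉ = 7 − 6 = 1
n=12: ⌈(13·326+621)/731⌉ − ⌈(12·326+621)/731⌉ = ⌈4859/731⌉ − ⌈4533/731⌉ = 7 − 7 = 0
n=13: ⌈(14·326+621)/731⌉ − ⌈(13·326+621)/731⌉ = ⌈5185/731⌉ − ⌈4859/731⌉ = 8 − 7 = 1
n=14: ⌈(15·326+621)/731⌉ − ⌈(14·326+621)/731⌉ = ⌈5511/731⌉ − ⌈5185/731⌉ = 8 − 8 = 0
n=15: ⌈(16·326+621)/731⌉ − ⌈(15·326+621)/731⌉ = ⌈5837/731⌉ − ⌈5511/731⌉ = 8 − 8 = 0
n=16: ⌈(17·326+621)/731⌉ − ⌈(16·326+621)/731⌉ = ⌈6163/731⌉ − ⌈5837/731⌉ = 9 − 8 = 1
n=17: ⌈(18·326+621)/731⌉ − ⌈(17·326+621)/731⌉ = ⌈6489/731⌉ − ⌈6163/731⌉ = 9 − 9 = 0
n=18: ⌈(19·326+621)/731⌉ − ⌈(18·326+621)/731⌉ = ⌈6815/731⌉ − ⌈6489/731⌉ = 10 − 9 = 1
n=19: ⌈(20·326+621)/731⌉ − ⌈(19·326+621)/731⌉ = ⌈7141/731⌉ − ⌈6815/731⌉ = 10 − 10 = 0
n=20: ⌈(21·326+621)/731⌉ − ⌈(20·326+621)/731⌉ = ⌈7467/731⌉ − ⌈7141/731⌉ = 11 − 10 = 1
n=21: ⌈(22·326+621)/731⌉ − ⌈(21·326+621)/731⌉ = ⌈7793/731⌉ − ⌈7467/731⌉ = 11 − 11 = 0
n=22: ⌈(23·326+621)/731⌉ − ⌈(22·326+621)/731⌉ = ⌈8119/731⌉ − ⌈7793/731⌉ = 12 − 11 = 1
n=23: ⌈(24·326+621)/731⌉ − ⌈(23·326+621)/731⌉ = ⌈8445/731⌉ − ⌈8119/731⌉ = 12 − 12 = 0
n=24: ⌈(25·326+621)/731⌉ − ⌈(24·326+621)/731⌉ = ⌈8771/731⌉ − ⌈8445/731⌉ = 12 − 12 = 0
n=25: ⌈(26·326+621)/731⌉ − ⌈(25·326+621)/731⌉ = ⌈9097/731⌉ − ⌈8771/731⌉ = 13 − 12 = 1
n=26: ⌈(27·326+621)/731⌉ − ⌈(26·326+621)/731⌉ = ⌈9423/731⌉ − ⌈9097/731⌉ = 13 − 13 = 0
n=27: ⌈(28·326+621)/731⌉ − ⌈(27·326+621)/731⌉ = ⌈9749/731⌉ − ⌈9423/731⌉ = 14 − 13 = 1
n=28: ⌈(29·326+621)/731⌉ − ⌈(28·326+621)/731⌉ = ⌈10075/731⌉ − ⌈9749/731⌉ = 14 − 14 = 0
n=29: ⌈(30·326+621)/731⌉ − ⌈(29·326+621)/731⌉ = ⌈10401/731⌉ − ⌈10075/731⌉ = 15 − 14 = 1
n=30: ⌈(31·326+621)/731⌉ − ⌈(30·326+621)/731⌉ = ⌈10727/731⌉ − ⌈10401/731⌉ = 15 − 15 = 0
n=31: ⌈(32·326+621)/731⌉ − ⌈(31·326+621)/731⌉ = ⌈11053/731⌉ − ⌈10727/731⌉ = 16 − 15 = 1
n=32: ⌈(33·326+621)/731⌉ − ⌈(32·326+621)/731⌉ = ⌈11379/731⌉ − ⌈11053/731⌉ = 16 − 16 = 0
n=33: ⌈(34·326+621)/731⌉ − ⌈(33·326+621)/731⌉ = ⌈11705/731⌉ − ⌈11379/731⌉ = 17 − 16 = 1
n=34: ⌈(35·326+621)/731⌉ − ⌈(34·326+621)/731⌉ = ⌈12031/731⌉ − ⌈11705/731⌉ = 17 − 17 = 0
n=35: ⌈(36·326+621)/731⌉ − ⌈(35·326+621)/731⌉ = ⌈12357/731⌉ − ⌈12031/731⌉ = 17 − 17 = 0
n=36: ⌈(37·326+621)/731⌉ − ⌈(36·326+621)/731⌉ = ⌈12683/731⌉ − ⌈12357/731⌉ = 18 − 17 = 1
n=37: ⌈(38·326+621)/731⌉ − ⌈(37·326+621)/731⌉ = ⌈13009/731⌉ − ⌈12683/731⌉ = 18 − 18 = 0
n=38: ⌈(39·326+621)/731⌉ − ⌈(38·326+621)/731⌉ = ⌈13335/731⌉ − ⌈13009/731⌉ = 19 − 18 = 1
n=39: ⌈(40·326+621)/731⌉ − ⌈(39·326+621)/731⌉ = ⌈13661/731⌉ − ⌈13335/731⌉ = 19 − 19 = 0
n=40: ⌈(41·326+621)/731⌉ − ⌈(40·326+621)/731⌉ = ⌈13987/731⌉ − ⌈13661/731⌉ = 20 − 19 = 1
n=41: ⌈(42·326+621)/731⌉ − ⌈(41·326+621)/731⌉ = ⌈14313/731⌉ − ⌈13987/731⌉ = 20 − 20 = 0
n=42: ⌈(43·326+621)/731⌉ − ⌈(42·326+621)/731⌉ = ⌈14639/731⌉ − ⌈14313/731⌉ = 21 − 20 = 1
n=43: ⌈(44·326+621)/731⌉ − ⌈(43·326+621)/731⌉ = ⌈14965/731⌉ − ⌈14639/731⌉ = 21 − 21 = 0
n=44: ⌈(45·326+621)/731⌉ − ⌈(44·326+621)/731⌉ = ⌈15291/731⌉ − ⌈14965/731⌉ = 21 − 21 = 0


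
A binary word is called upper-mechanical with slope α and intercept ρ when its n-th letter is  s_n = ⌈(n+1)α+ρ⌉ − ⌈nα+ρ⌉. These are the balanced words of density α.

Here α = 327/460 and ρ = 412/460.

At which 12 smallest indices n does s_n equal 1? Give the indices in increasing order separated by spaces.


n=0: ⌈739/460⌉−⌈412/460⌉ = 2−1 = 1  ← one
n=1: ⌈1066/460⌉−⌈739/460⌉ = 3−2 = 1  ← one
n=2: ⌈1393/460⌉−⌈1066/460⌉ = 4−3 = 1  ← one
n=3: ⌈1720/460⌉−⌈1393/460⌉ = 4−4 = 0
n=4: ⌈2047/460⌉−⌈1720/460⌉ = 5−4 = 1  ← one
n=5: ⌈2374/460⌉−⌈2047/460⌉ = 6−5 = 1  ← one
n=6: ⌈2701/460⌉−⌈2374/460⌉ = 6−6 = 0
n=7: ⌈3028/460⌉−⌈2701/460⌉ = 7−6 = 1  ← one
n=8: ⌈3355/460⌉−⌈3028/460⌉ = 8−7 = 1  ← one
n=9: ⌈3682/460⌉−⌈3355/460⌉ = 9−8 = 1  ← one
n=10: ⌈4009/460⌉−⌈3682/460⌉ = 9−9 = 0
n=11: ⌈4336/460⌉−⌈4009/460⌉ = 10−9 = 1  ← one
n=12: ⌈4663/460⌉−⌈4336/460⌉ = 11−10 = 1  ← one
n=13: ⌈4990/460⌉−⌈4663/460⌉ = 11−11 = 0
n=14: ⌈5317/460⌉−⌈4990/460⌉ = 12−11 = 1  ← one
n=15: ⌈5644/460⌉−⌈5317/460⌉ = 13−12 = 1  ← one
positions of the first 12 ones: 0 1 2 4 5 7 8 9 11 12 14 15

0 1 2 4 5 7 8 9 11 12 14 15


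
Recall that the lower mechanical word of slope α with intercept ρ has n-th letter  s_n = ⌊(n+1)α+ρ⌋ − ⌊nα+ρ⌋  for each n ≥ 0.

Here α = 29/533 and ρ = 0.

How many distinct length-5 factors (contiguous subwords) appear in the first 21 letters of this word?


4

t_n = ⌊(n·29)/533⌋ for n = 0 … 21:
  n=0…9: ⌊0/533⌋=0 ⌊29/533⌋=0 ⌊58/533⌋=0 ⌊87/533⌋=0 ⌊116/533⌋=0 ⌊145/533⌋=0 ⌊174/533⌋=0 ⌊203/533⌋=0 ⌊232/533⌋=0 ⌊261/533⌋=0
  n=10…19: ⌊290/533⌋=0 ⌊319/533⌋=0 ⌊348/533⌋=0 ⌊377/533⌋=0 ⌊406/533⌋=0 ⌊435/533⌋=0 ⌊464/533⌋=0 ⌊493/533⌋=0 ⌊522/533⌋=0 ⌊551/533⌋=1
  n=20…21: ⌊580/533⌋=1 ⌊609/533⌋=1
s_n = t_(n+1) − t_n for n = 0 … 20 gives
prefix = 000000000000000000100
slide a length-5 window over [0..4] … [16..20] (17 windows); first occurrence of each distinct factor:
  [  0..  4] 00000
  [ 14.. 18] 00001
  [ 15.. 19] 00010
  [ 16.. 20] 00100
  (the other 13 windows repeat one of these)
distinct factors: {00000, 00001, 00010, 00100}
count = 4  (Sturmian bound for length 5 is 6)


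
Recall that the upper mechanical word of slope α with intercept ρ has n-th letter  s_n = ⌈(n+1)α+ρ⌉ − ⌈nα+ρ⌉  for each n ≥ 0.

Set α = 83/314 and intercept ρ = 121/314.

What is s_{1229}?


0

(n+1)α + ρ = (1230·83 + 121) / 314 = 102211/314
nα + ρ     = (1229·83 + 121) / 314 = 102128/314
⌈102211/314⌉ = 326,  ⌈102128/314⌉ = 326
s_{1229} = 326 − 326 = 0


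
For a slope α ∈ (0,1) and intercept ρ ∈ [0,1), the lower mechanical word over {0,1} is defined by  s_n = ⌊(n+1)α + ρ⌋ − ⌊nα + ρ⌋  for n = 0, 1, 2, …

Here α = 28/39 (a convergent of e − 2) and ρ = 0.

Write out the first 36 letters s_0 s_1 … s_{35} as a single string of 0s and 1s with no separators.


n=0: ⌊(1·28)/39⌋ − ⌊(0·28)/39⌋ = ⌊28/39⌋ − ⌊0/39⌋ = 0 − 0 = 0
n=1: ⌊(2·28)/39⌋ − ⌊(1·28)/39⌋ = ⌊56/39⌋ − ⌊28/39⌋ = 1 − 0 = 1
n=2: ⌊(3·28)/39⌋ − ⌊(2·28)/39⌋ = ⌊84/39⌋ − ⌊56/39⌋ = 2 − 1 = 1
n=3: ⌊(4·28)/39⌋ − ⌊(3·28)/39⌋ = ⌊112/39⌋ − ⌊84/39⌋ = 2 − 2 = 0
n=4: ⌊(5·28)/39⌋ − ⌊(4·28)/39⌋ = ⌊140/39⌋ − ⌊112/39⌋ = 3 − 2 = 1
n=5: ⌊(6·28)/39⌋ − ⌊(5·28)/39⌋ = ⌊168/39⌋ − ⌊140/39⌋ = 4 − 3 = 1
n=6: ⌊(7·28)/39⌋ − ⌊(6·28)/39⌋ = ⌊196/39⌋ − ⌊168/39⌋ = 5 − 4 = 1
n=7: ⌊(8·28)/39⌋ − ⌊(7·28)/39⌋ = ⌊224/39⌋ − ⌊196/39⌋ = 5 − 5 = 0
n=8: ⌊(9·28)/39⌋ − ⌊(8·28)/39⌋ = ⌊252/39⌋ − ⌊224/39⌋ = 6 − 5 = 1
n=9: ⌊(10·28)/39⌋ − ⌊(9·28)/39⌋ = ⌊280/39⌋ − ⌊252/39⌋ = 7 − 6 = 1
n=10: ⌊(11·28)/39⌋ − ⌊(10·28)/39⌋ = ⌊308/39⌋ − ⌊280/39⌋ = 7 − 7 = 0
n=11: ⌊(12·28)/39⌋ − ⌊(11·28)/39⌋ = ⌊336/39⌋ − ⌊308/39⌋ = 8 − 7 = 1
n=12: ⌊(13·28)/39⌋ − ⌊(12·28)/39⌋ = ⌊364/39⌋ − ⌊336/39⌋ = 9 − 8 = 1
n=13: ⌊(14·28)/39⌋ − ⌊(13·28)/39⌋ = ⌊392/39⌋ − ⌊364/39⌋ = 10 − 9 = 1
n=14: ⌊(15·28)/39⌋ − ⌊(14·28)/39⌋ = ⌊420/39⌋ − ⌊392/39⌋ = 10 − 10 = 0
n=15: ⌊(16·28)/39⌋ − ⌊(15·28)/39⌋ = ⌊448/39⌋ − ⌊420/39⌋ = 11 − 10 = 1
n=16: ⌊(17·28)/39⌋ − ⌊(16·28)/39⌋ = ⌊476/39⌋ − ⌊448/39⌋ = 12 − 11 = 1
n=17: ⌊(18·28)/39⌋ − ⌊(17·28)/39⌋ = ⌊504/39⌋ − ⌊476/39⌋ = 12 − 12 = 0
n=18: ⌊(19·28)/39⌋ − ⌊(18·28)/39⌋ = ⌊532/39⌋ − ⌊504/39⌋ = 13 − 12 = 1
n=19: ⌊(20·28)/39⌋ − ⌊(19·28)/39⌋ = ⌊560/39⌋ − ⌊532/39⌋ = 14 − 13 = 1
n=20: ⌊(21·28)/39⌋ − ⌊(20·28)/39⌋ = ⌊588/39⌋ − ⌊560/39⌋ = 15 − 14 = 1
n=21: ⌊(22·28)/39⌋ − ⌊(21·28)/39⌋ = ⌊616/39⌋ − ⌊588/39⌋ = 15 − 15 = 0
n=22: ⌊(23·28)/39⌋ − ⌊(22·28)/39⌋ = ⌊644/39⌋ − ⌊616/39⌋ = 16 − 15 = 1
n=23: ⌊(24·28)/39⌋ − ⌊(23·28)/39⌋ = ⌊672/39⌋ − ⌊644/39⌋ = 17 − 16 = 1
n=24: ⌊(25·28)/39⌋ − ⌊(24·28)/39⌋ = ⌊700/39⌋ − ⌊672/39⌋ = 17 − 17 = 0
n=25: ⌊(26·28)/39⌋ − ⌊(25·28)/39⌋ = ⌊728/39⌋ − ⌊700/39⌋ = 18 − 17 = 1
n=26: ⌊(27·28)/39⌋ − ⌊(26·28)/39⌋ = ⌊756/39⌋ − ⌊728/39⌋ = 19 − 18 = 1
n=27: ⌊(28·28)/39⌋ − ⌊(27·28)/39⌋ = ⌊784/39⌋ − ⌊756/39⌋ = 20 − 19 = 1
n=28: ⌊(29·28)/39⌋ − ⌊(28·28)/39⌋ = ⌊812/39⌋ − ⌊784/39⌋ = 20 − 20 = 0
n=29: ⌊(30·28)/39⌋ − ⌊(29·28)/39⌋ = ⌊840/39⌋ − ⌊812/39⌋ = 21 − 20 = 1
n=30: ⌊(31·28)/39⌋ − ⌊(30·28)/39⌋ = ⌊868/39⌋ − ⌊840/39⌋ = 22 − 21 = 1
n=31: ⌊(32·28)/39⌋ − ⌊(31·28)/39⌋ = ⌊896/39⌋ − ⌊868/39⌋ = 22 − 22 = 0
n=32: ⌊(33·28)/39⌋ − ⌊(32·28)/39⌋ = ⌊924/39⌋ − ⌊896/39⌋ = 23 − 22 = 1
n=33: ⌊(34·28)/39⌋ − ⌊(33·28)/39⌋ = ⌊952/39⌋ − ⌊924/39⌋ = 24 − 23 = 1
n=34: ⌊(35·28)/39⌋ − ⌊(34·28)/39⌋ = ⌊980/39⌋ − ⌊952/39⌋ = 25 − 24 = 1
n=35: ⌊(36·28)/39⌋ − ⌊(35·28)/39⌋ = ⌊1008/39⌋ − ⌊980/39⌋ = 25 − 25 = 0

011011101101110110111011011101101110


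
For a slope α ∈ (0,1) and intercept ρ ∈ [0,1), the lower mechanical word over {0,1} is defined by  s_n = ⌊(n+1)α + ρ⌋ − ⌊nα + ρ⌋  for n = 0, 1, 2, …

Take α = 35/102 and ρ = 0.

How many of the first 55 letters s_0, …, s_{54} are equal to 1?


18

#1s = Σ_{n=0}^{54} s_n = Σ_{n=0}^{54} (⌊(n+1)α+ρ⌋ − ⌊nα+ρ⌋)
the sum telescopes: every ⌊nα+ρ⌋ with 0 < n < 55 appears once with + and once with −, leaving ⌊55α+ρ⌋ − ⌊0·α+ρ⌋
55α + ρ = (55·35) / 102 = 1925/102
ρ = 0/102
⌊1925/102⌋ = 18,  ⌊0/102⌋ = 0
#1s = 18 − 0 = 18


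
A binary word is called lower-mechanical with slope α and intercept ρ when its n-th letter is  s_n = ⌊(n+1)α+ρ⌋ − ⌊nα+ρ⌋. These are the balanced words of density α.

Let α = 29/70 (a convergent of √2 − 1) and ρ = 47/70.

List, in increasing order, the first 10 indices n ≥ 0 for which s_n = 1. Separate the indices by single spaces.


n=0: ⌊76/70⌋−⌊47/70⌋ = 1−0 = 1  ← one
n=1: ⌊105/70⌋−⌊76/70⌋ = 1−1 = 0
n=2: ⌊134/70⌋−⌊105/70⌋ = 1−1 = 0
n=3: ⌊163/70⌋−⌊134/70⌋ = 2−1 = 1  ← one
n=4: ⌊192/70⌋−⌊163/70⌋ = 2−2 = 0
n=5: ⌊221/70⌋−⌊192/70⌋ = 3−2 = 1  ← one
n=6: ⌊250/70⌋−⌊221/70⌋ = 3−3 = 0
n=7: ⌊279/70⌋−⌊250/70⌋ = 3−3 = 0
n=8: ⌊308/70⌋−⌊279/70⌋ = 4−3 = 1  ← one
n=9: ⌊337/70⌋−⌊308/70⌋ = 4−4 = 0
n=10: ⌊366/70⌋−⌊337/70⌋ = 5−4 = 1  ← one
n=11: ⌊395/70⌋−⌊366/70⌋ = 5−5 = 0
n=12: ⌊424/70⌋−⌊395/70⌋ = 6−5 = 1  ← one
n=13: ⌊453/70⌋−⌊424/70⌋ = 6−6 = 0
n=14: ⌊482/70⌋−⌊453/70⌋ = 6−6 = 0
n=15: ⌊511/70⌋−⌊482/70⌋ = 7−6 = 1  ← one
n=16: ⌊540/70⌋−⌊511/70⌋ = 7−7 = 0
n=17: ⌊569/70⌋−⌊540/70⌋ = 8−7 = 1  ← one
n=18: ⌊598/70⌋−⌊569/70⌋ = 8−8 = 0
n=19: ⌊627/70⌋−⌊598/70⌋ = 8−8 = 0
n=20: ⌊656/70⌋−⌊627/70⌋ = 9−8 = 1  ← one
n=21: ⌊685/70⌋−⌊656/70⌋ = 9−9 = 0
n=22: ⌊714/70⌋−⌊685/70⌋ = 10−9 = 1  ← one
positions of the first 10 ones: 0 3 5 8 10 12 15 17 20 22

0 3 5 8 10 12 15 17 20 22


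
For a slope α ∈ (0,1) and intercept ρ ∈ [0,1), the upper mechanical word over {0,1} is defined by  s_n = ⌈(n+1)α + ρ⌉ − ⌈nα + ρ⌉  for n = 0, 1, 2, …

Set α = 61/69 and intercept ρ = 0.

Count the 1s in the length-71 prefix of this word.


63

#1s = Σ_{n=0}^{70} s_n = Σ_{n=0}^{70} (⌈(n+1)α+ρ⌉ − ⌈nα+ρ⌉)
the sum telescopes: every ⌈nα+ρ⌉ with 0 < n < 71 appears once with + and once with −, leaving ⌈71α+ρ⌉ − ⌈0·α+ρ⌉
71α + ρ = (71·61) / 69 = 4331/69
ρ = 0/69
⌈4331/69⌉ = 63,  ⌈0/69⌉ = 0
#1s = 63 − 0 = 63


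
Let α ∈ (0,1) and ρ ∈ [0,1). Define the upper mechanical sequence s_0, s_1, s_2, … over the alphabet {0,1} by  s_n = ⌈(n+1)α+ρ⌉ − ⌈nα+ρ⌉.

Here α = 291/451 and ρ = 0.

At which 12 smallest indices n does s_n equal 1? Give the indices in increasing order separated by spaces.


n=0: ⌈291/451⌉−⌈0/451⌉ = 1−0 = 1  ← one
n=1: ⌈582/451⌉−⌈291/451⌉ = 2−1 = 1  ← one
n=2: ⌈873/451⌉−⌈582/451⌉ = 2−2 = 0
n=3: ⌈1164/451⌉−⌈873/451⌉ = 3−2 = 1  ← one
n=4: ⌈1455/451⌉−⌈1164/451⌉ = 4−3 = 1  ← one
n=5: ⌈1746/451⌉−⌈1455/451⌉ = 4−4 = 0
n=6: ⌈2037/451⌉−⌈1746/451⌉ = 5−4 = 1  ← one
n=7: ⌈2328/451⌉−⌈2037/451⌉ = 6−5 = 1  ← one
n=8: ⌈2619/451⌉−⌈2328/451⌉ = 6−6 = 0
n=9: ⌈2910/451⌉−⌈2619/451⌉ = 7−6 = 1  ← one
n=10: ⌈3201/451⌉−⌈2910/451⌉ = 8−7 = 1  ← one
n=11: ⌈3492/451⌉−⌈3201/451⌉ = 8−8 = 0
n=12: ⌈3783/451⌉−⌈3492/451⌉ = 9−8 = 1  ← one
n=13: ⌈4074/451⌉−⌈3783/451⌉ = 10−9 = 1  ← one
n=14: ⌈4365/451⌉−⌈4074/451⌉ = 10−10 = 0
n=15: ⌈4656/451⌉−⌈4365/451⌉ = 11−10 = 1  ← one
n=16: ⌈4947/451⌉−⌈4656/451⌉ = 11−11 = 0
n=17: ⌈5238/451⌉−⌈4947/451⌉ = 12−11 = 1  ← one
positions of the first 12 ones: 0 1 3 4 6 7 9 10 12 13 15 17

0 1 3 4 6 7 9 10 12 13 15 17


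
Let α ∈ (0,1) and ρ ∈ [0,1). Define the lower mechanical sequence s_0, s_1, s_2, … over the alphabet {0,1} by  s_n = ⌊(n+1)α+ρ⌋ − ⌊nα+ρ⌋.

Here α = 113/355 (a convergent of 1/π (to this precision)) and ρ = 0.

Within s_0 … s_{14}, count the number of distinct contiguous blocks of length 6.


t_n = ⌊(n·113)/355⌋ for n = 0 … 15:
  n=0…9: ⌊0/355⌋=0 ⌊113/355⌋=0 ⌊226/355⌋=0 ⌊339/355⌋=0 ⌊452/355⌋=1 ⌊565/355⌋=1 ⌊678/355⌋=1 ⌊791/355⌋=2 ⌊904/355⌋=2 ⌊1017/355⌋=2
  n=10…15: ⌊1130/355⌋=3 ⌊1243/355⌋=3 ⌊1356/355⌋=3 ⌊1469/355⌋=4 ⌊1582/355⌋=4 ⌊1695/355⌋=4
s_n = t_(n+1) − t_n for n = 0 … 14 gives
prefix = 000100100100100
slide a length-6 window over [0..5] … [9..14] (10 windows); first occurrence of each distinct factor:
  [  0..  5] 000100
  [  1..  6] 001001
  [  2..  7] 010010
  [  3..  8] 100100
  (the other 6 windows repeat one of these)
distinct factors: {000100, 001001, 010010, 100100}
count = 4  (Sturmian bound for length 6 is 7)

4


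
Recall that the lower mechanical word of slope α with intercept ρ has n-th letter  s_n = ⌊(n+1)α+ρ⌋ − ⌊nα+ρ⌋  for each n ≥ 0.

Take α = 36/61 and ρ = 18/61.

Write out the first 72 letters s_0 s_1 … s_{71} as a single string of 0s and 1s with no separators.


n=0: ⌊(1·36+18)/61⌋ − ⌊(0·36+18)/61⌋ = ⌊54/61⌋ − ⌊18/61⌋ = 0 − 0 = 0
n=1: ⌊(2·36+18)/61⌋ − ⌊(1·36+18)/61⌋ = ⌊90/61⌋ − ⌊54/61⌋ = 1 − 0 = 1
n=2: ⌊(3·36+18)/61⌋ − ⌊(2·36+18)/61⌋ = ⌊126/61⌋ − ⌊90/61⌋ = 2 − 1 = 1
n=3: ⌊(4·36+18)/61⌋ − ⌊(3·36+18)/61⌋ = ⌊162/61⌋ − ⌊126/61⌋ = 2 − 2 = 0
n=4: ⌊(5·36+18)/61⌋ − ⌊(4·36+18)/61⌋ = ⌊198/61⌋ − ⌊162/61⌋ = 3 − 2 = 1
n=5: ⌊(6·36+18)/61⌋ − ⌊(5·36+18)/61⌋ = ⌊234/61⌋ − ⌊198/61⌋ = 3 − 3 = 0
n=6: ⌊(7·36+18)/61⌋ − ⌊(6·36+18)/61⌋ = ⌊270/61⌋ − ⌊234/61⌋ = 4 − 3 = 1
n=7: ⌊(8·36+18)/61⌋ − ⌊(7·36+18)/61⌋ = ⌊306/61⌋ − ⌊270/61⌋ = 5 − 4 = 1
n=8: ⌊(9·36+18)/61⌋ − ⌊(8·36+18)/61⌋ = ⌊342/61⌋ − ⌊306/61⌋ = 5 − 5 = 0
n=9: ⌊(10·36+18)/61⌋ − ⌊(9·36+18)/61⌋ = ⌊378/61⌋ − ⌊342/61⌋ = 6 − 5 = 1
n=10: ⌊(11·36+18)/61⌋ − ⌊(10·36+18)/61⌋ = ⌊414/61⌋ − ⌊378/61⌋ = 6 − 6 = 0
n=11: ⌊(12·36+18)/61⌋ − ⌊(11·36+18)/61⌋ = ⌊450/61⌋ − ⌊414/61⌋ = 7 − 6 = 1
n=12: ⌊(13·36+18)/61⌋ − ⌊(12·36+18)/61⌋ = ⌊486/61⌋ − ⌊450/61⌋ = 7 − 7 = 0
n=13: ⌊(14·36+18)/61⌋ − ⌊(13·36+18)/61⌋ = ⌊522/61⌋ − ⌊486/61⌋ = 8 − 7 = 1
n=14: ⌊(15·36+18)/61⌋ − ⌊(14·36+18)/61⌋ = ⌊558/61⌋ − ⌊522/61⌋ = 9 − 8 = 1
n=15: ⌊(16·36+18)/61⌋ − ⌊(15·36+18)/61⌋ = ⌊594/61⌋ − ⌊558/61⌋ = 9 − 9 = 0
n=16: ⌊(17·36+18)/61⌋ − ⌊(16·36+18)/61⌋ = ⌊630/61⌋ − ⌊594/61⌋ = 10 − 9 = 1
n=17: ⌊(18·36+18)/61⌋ − ⌊(17·36+18)/61⌋ = ⌊666/61⌋ − ⌊630/61⌋ = 10 − 10 = 0
n=18: ⌊(19·36+18)/61⌋ − ⌊(18·36+18)/61⌋ = ⌊702/61⌋ − ⌊666/61⌋ = 11 − 10 = 1
n=19: ⌊(20·36+18)/61⌋ − ⌊(19·36+18)/61⌋ = ⌊738/61⌋ − ⌊702/61⌋ = 12 − 11 = 1
n=20: ⌊(21·36+18)/61⌋ − ⌊(20·36+18)/61⌋ = ⌊774/61⌋ − ⌊738/61⌋ = 12 − 12 = 0
n=21: ⌊(22·36+18)/61⌋ − ⌊(21·36+18)/61⌋ = ⌊810/61⌋ − ⌊774/61⌋ = 13 − 12 = 1
n=22: ⌊(23·36+18)/61⌋ − ⌊(22·36+18)/61⌋ = ⌊846/61⌋ − ⌊810/61⌋ = 13 − 13 = 0
n=23: ⌊(24·36+18)/61⌋ − ⌊(23·36+18)/61⌋ = ⌊882/61⌋ − ⌊846/61⌋ = 14 − 13 = 1
n=24: ⌊(25·36+18)/61⌋ − ⌊(24·36+18)/61⌋ = ⌊918/61⌋ − ⌊882/61⌋ = 15 − 14 = 1
n=25: ⌊(26·36+18)/61⌋ − ⌊(25·36+18)/61⌋ = ⌊954/61⌋ − ⌊918/61⌋ = 15 − 15 = 0
n=26: ⌊(27·36+18)/61⌋ − ⌊(26·36+18)/61⌋ = ⌊990/61⌋ − ⌊954/61⌋ = 16 − 15 = 1
n=27: ⌊(28·36+18)/61⌋ − ⌊(27·36+18)/61⌋ = ⌊1026/61⌋ − ⌊990/61⌋ = 16 − 16 = 0
n=28: ⌊(29·36+18)/61⌋ − ⌊(28·36+18)/61⌋ = ⌊1062/61⌋ − ⌊1026/61⌋ = 17 − 16 = 1
n=29: ⌊(30·36+18)/61⌋ − ⌊(29·36+18)/61⌋ = ⌊1098/61⌋ − ⌊1062/61⌋ = 18 − 17 = 1
n=30: ⌊(31·36+18)/61⌋ − ⌊(30·36+18)/61⌋ = ⌊1134/61⌋ − ⌊1098/61⌋ = 18 − 18 = 0
n=31: ⌊(32·36+18)/61⌋ − ⌊(31·36+18)/61⌋ = ⌊1170/61⌋ − ⌊1134/61⌋ = 19 − 18 = 1
n=32: ⌊(33·36+18)/61⌋ − ⌊(32·36+18)/61⌋ = ⌊1206/61⌋ − ⌊1170/61⌋ = 19 − 19 = 0
n=33: ⌊(34·36+18)/61⌋ − ⌊(33·36+18)/61⌋ = ⌊1242/61⌋ − ⌊1206/61⌋ = 20 − 19 = 1
n=34: ⌊(35·36+18)/61⌋ − ⌊(34·36+18)/61⌋ = ⌊1278/61⌋ − ⌊1242/61⌋ = 20 − 20 = 0
n=35: ⌊(36·36+18)/61⌋ − ⌊(35·36+18)/61⌋ = ⌊1314/61⌋ − ⌊1278/61⌋ = 21 − 20 = 1
n=36: ⌊(37·36+18)/61⌋ − ⌊(36·36+18)/61⌋ = ⌊1350/61⌋ − ⌊1314/61⌋ = 22 − 21 = 1
n=37: ⌊(38·36+18)/61⌋ − ⌊(37·36+18)/61⌋ = ⌊1386/61⌋ − ⌊1350/61⌋ = 22 − 22 = 0
n=38: ⌊(39·36+18)/61⌋ − ⌊(38·36+18)/61⌋ = ⌊1422/61⌋ − ⌊1386/61⌋ = 23 − 22 = 1
n=39: ⌊(40·36+18)/61⌋ − ⌊(39·36+18)/61⌋ = ⌊1458/61⌋ − ⌊1422/61⌋ = 23 − 23 = 0
n=40: ⌊(41·36+18)/61⌋ − ⌊(40·36+18)/61⌋ = ⌊1494/61⌋ − ⌊1458/61⌋ = 24 − 23 = 1
n=41: ⌊(42·36+18)/61⌋ − ⌊(41·36+18)/61⌋ = ⌊1530/61⌋ − ⌊1494/61⌋ = 25 − 24 = 1
n=42: ⌊(43·36+18)/61⌋ − ⌊(42·36+18)/61⌋ = ⌊1566/61⌋ − ⌊1530/61⌋ = 25 − 25 = 0
n=43: ⌊(44·36+18)/61⌋ − ⌊(43·36+18)/61⌋ = ⌊1602/61⌋ − ⌊1566/61⌋ = 26 − 25 = 1
n=44: ⌊(45·36+18)/61⌋ − ⌊(44·36+18)/61⌋ = ⌊1638/61⌋ − ⌊1602/61⌋ = 26 − 26 = 0
n=45: ⌊(46·36+18)/61⌋ − ⌊(45·36+18)/61⌋ = ⌊1674/61⌋ − ⌊1638/61⌋ = 27 − 26 = 1
n=46: ⌊(47·36+18)/61⌋ − ⌊(46·36+18)/61⌋ = ⌊1710/61⌋ − ⌊1674/61⌋ = 28 − 27 = 1
n=47: ⌊(48·36+18)/61⌋ − ⌊(47·36+18)/61⌋ = ⌊1746/61⌋ − ⌊1710/61⌋ = 28 − 28 = 0
n=48: ⌊(49·36+18)/61⌋ − ⌊(48·36+18)/61⌋ = ⌊1782/61⌋ − ⌊1746/61⌋ = 29 − 28 = 1
n=49: ⌊(50·36+18)/61⌋ − ⌊(49·36+18)/61⌋ = ⌊1818/61⌋ − ⌊1782/61⌋ = 29 − 29 = 0
n=50: ⌊(51·36+18)/61⌋ − ⌊(50·36+18)/61⌋ = ⌊1854/61⌋ − ⌊1818/61⌋ = 30 − 29 = 1
n=51: ⌊(52·36+18)/61⌋ − ⌊(51·36+18)/61⌋ = ⌊1890/61⌋ − ⌊1854/61⌋ = 30 − 30 = 0
n=52: ⌊(53·36+18)/61⌋ − ⌊(52·36+18)/61⌋ = ⌊1926/61⌋ − ⌊1890/61⌋ = 31 − 30 = 1
n=53: ⌊(54·36+18)/61⌋ − ⌊(53·36+18)/61⌋ = ⌊1962/61⌋ − ⌊1926/61⌋ = 32 − 31 = 1
n=54: ⌊(55·36+18)/61⌋ − ⌊(54·36+18)/61⌋ = ⌊1998/61⌋ − ⌊1962/61⌋ = 32 − 32 = 0
n=55: ⌊(56·36+18)/61⌋ − ⌊(55·36+18)/61⌋ = ⌊2034/61⌋ − ⌊1998/61⌋ = 33 − 32 = 1
n=56: ⌊(57·36+18)/61⌋ − ⌊(56·36+18)/61⌋ = ⌊2070/61⌋ − ⌊2034/61⌋ = 33 − 33 = 0
n=57: ⌊(58·36+18)/61⌋ − ⌊(57·36+18)/61⌋ = ⌊2106/61⌋ − ⌊2070/61⌋ = 34 − 33 = 1
n=58: ⌊(59·36+18)/61⌋ − ⌊(58·36+18)/61⌋ = ⌊2142/61⌋ − ⌊2106/61⌋ = 35 − 34 = 1
n=59: ⌊(60·36+18)/61⌋ − ⌊(59·36+18)/61⌋ = ⌊2178/61⌋ − ⌊2142/61⌋ = 35 − 35 = 0
n=60: ⌊(61·36+18)/61⌋ − ⌊(60·36+18)/61⌋ = ⌊2214/61⌋ − ⌊2178/61⌋ = 36 − 35 = 1
n=61: ⌊(62·36+18)/61⌋ − ⌊(61·36+18)/61⌋ = ⌊2250/61⌋ − ⌊2214/61⌋ = 36 − 36 = 0
n=62: ⌊(63·36+18)/61⌋ − ⌊(62·36+18)/61⌋ = ⌊2286/61⌋ − ⌊2250/61⌋ = 37 − 36 = 1
n=63: ⌊(64·36+18)/61⌋ − ⌊(63·36+18)/61⌋ = ⌊2322/61⌋ − ⌊2286/61⌋ = 38 − 37 = 1
n=64: ⌊(65·36+18)/61⌋ − ⌊(64·36+18)/61⌋ = ⌊2358/61⌋ − ⌊2322/61⌋ = 38 − 38 = 0
n=65: ⌊(66·36+18)/61⌋ − ⌊(65·36+18)/61⌋ = ⌊2394/61⌋ − ⌊2358/61⌋ = 39 − 38 = 1
n=66: ⌊(67·36+18)/61⌋ − ⌊(66·36+18)/61⌋ = ⌊2430/61⌋ − ⌊2394/61⌋ = 39 − 39 = 0
n=67: ⌊(68·36+18)/61⌋ − ⌊(67·36+18)/61⌋ = ⌊2466/61⌋ − ⌊2430/61⌋ = 40 − 39 = 1
n=68: ⌊(69·36+18)/61⌋ − ⌊(68·36+18)/61⌋ = ⌊2502/61⌋ − ⌊2466/61⌋ = 41 − 40 = 1
n=69: ⌊(70·36+18)/61⌋ − ⌊(69·36+18)/61⌋ = ⌊2538/61⌋ − ⌊2502/61⌋ = 41 − 41 = 0
n=70: ⌊(71·36+18)/61⌋ − ⌊(70·36+18)/61⌋ = ⌊2574/61⌋ − ⌊2538/61⌋ = 42 − 41 = 1
n=71: ⌊(72·36+18)/61⌋ − ⌊(71·36+18)/61⌋ = ⌊2610/61⌋ − ⌊2574/61⌋ = 42 − 42 = 0

011010110101011010110101101011010101101011010110101011010110101101011010


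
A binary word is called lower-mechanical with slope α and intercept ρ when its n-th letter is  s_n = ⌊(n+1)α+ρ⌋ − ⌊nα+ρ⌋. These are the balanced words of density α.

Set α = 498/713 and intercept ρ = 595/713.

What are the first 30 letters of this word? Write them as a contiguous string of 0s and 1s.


110111011011011101101101101110

n=0: ⌊(1·498+595)/713⌋ − ⌊(0·498+595)/713⌋ = ⌊1093/713⌋ − ⌊595/713⌋ = 1 − 0 = 1
n=1: ⌊(2·498+595)/713⌋ − ⌊(1·498+595)/713⌋ = ⌊1591/713⌋ − ⌊1093/713⌋ = 2 − 1 = 1
n=2: ⌊(3·498+595)/713⌋ − ⌊(2·498+595)/713⌋ = ⌊2089/713⌋ − ⌊1591/713⌋ = 2 − 2 = 0
n=3: ⌊(4·498+595)/713⌋ − ⌊(3·498+595)/713⌋ = ⌊2587/713⌋ − ⌊2089/713⌋ = 3 − 2 = 1
n=4: ⌊(5·498+595)/713⌋ − ⌊(4·498+595)/713⌋ = ⌊3085/713⌋ − ⌊2587/713⌋ = 4 − 3 = 1
n=5: ⌊(6·498+595)/713⌋ − ⌊(5·498+595)/713⌋ = ⌊3583/713⌋ − ⌊3085/713⌋ = 5 − 4 = 1
n=6: ⌊(7·498+595)/713⌋ − ⌊(6·498+595)/713⌋ = ⌊4081/713⌋ − ⌊3583/713⌋ = 5 − 5 = 0
n=7: ⌊(8·498+595)/713⌋ − ⌊(7·498+595)/713⌋ = ⌊4579/713⌋ − ⌊4081/713⌋ = 6 − 5 = 1
n=8: ⌊(9·498+595)/713⌋ − ⌊(8·498+595)/713⌋ = ⌊5077/713⌋ − ⌊4579/713⌋ = 7 − 6 = 1
n=9: ⌊(10·498+595)/713⌋ − ⌊(9·498+595)/713⌋ = ⌊5575/713⌋ − ⌊5077/713⌋ = 7 − 7 = 0
n=10: ⌊(11·498+595)/713⌋ − ⌊(10·498+595)/713⌋ = ⌊6073/713⌋ − ⌊5575/713⌋ = 8 − 7 = 1
n=11: ⌊(12·498+595)/713⌋ − ⌊(11·498+595)/713⌋ = ⌊6571/713⌋ − ⌊6073/713⌋ = 9 − 8 = 1
n=12: ⌊(13·498+595)/713⌋ − ⌊(12·498+595)/713⌋ = ⌊7069/713⌋ − ⌊6571/713⌋ = 9 − 9 = 0
n=13: ⌊(14·498+595)/713⌋ − ⌊(13·498+595)/713⌋ = ⌊7567/713⌋ − ⌊7069/713⌋ = 10 − 9 = 1
n=14: ⌊(15·498+595)/713⌋ − ⌊(14·498+595)/713⌋ = ⌊8065/713⌋ − ⌊7567/713⌋ = 11 − 10 = 1
n=15: ⌊(16·498+595)/713⌋ − ⌊(15·498+595)/713⌋ = ⌊8563/713⌋ − ⌊8065/713⌋ = 12 − 11 = 1
n=16: ⌊(17·498+595)/713⌋ − ⌊(16·498+595)/713⌋ = ⌊9061/713⌋ − ⌊8563/713⌋ = 12 − 12 = 0
n=17: ⌊(18·498+595)/713⌋ − ⌊(17·498+595)/713⌋ = ⌊9559/713⌋ − ⌊9061/713⌋ = 13 − 12 = 1
n=18: ⌊(19·498+595)/713⌋ − ⌊(18·498+595)/713⌋ = ⌊10057/713⌋ − ⌊9559/713⌋ = 14 − 13 = 1
n=19: ⌊(20·498+595)/713⌋ − ⌊(19·498+595)/713⌋ = ⌊10555/713⌋ − ⌊10057/713⌋ = 14 − 14 = 0
n=20: ⌊(21·498+595)/713⌋ − ⌊(20·498+595)/713⌋ = ⌊11053/713⌋ − ⌊10555/713⌋ = 15 − 14 = 1
n=21: ⌊(22·498+595)/713⌋ − ⌊(21·498+595)/713⌋ = ⌊11551/713⌋ − ⌊11053/713⌋ = 16 − 15 = 1
n=22: ⌊(23·498+595)/713⌋ − ⌊(22·498+595)/713⌋ = ⌊12049/713⌋ − ⌊11551/713⌋ = 16 − 16 = 0
n=23: ⌊(24·498+595)/713⌋ − ⌊(23·498+595)/713⌋ = ⌊12547/713⌋ − ⌊12049/713⌋ = 17 − 16 = 1
n=24: ⌊(25·498+595)/713⌋ − ⌊(24·498+595)/713⌋ = ⌊13045/713⌋ − ⌊12547/713⌋ = 18 − 17 = 1
n=25: ⌊(26·498+595)/713⌋ − ⌊(25·498+595)/713⌋ = ⌊13543/713⌋ − ⌊13045/713⌋ = 18 − 18 = 0
n=26: ⌊(27·498+595)/713⌋ − ⌊(26·498+595)/713⌋ = ⌊14041/713⌋ − ⌊13543/713⌋ = 19 − 18 = 1
n=27: ⌊(28·498+595)/713⌋ − ⌊(27·498+595)/713⌋ = ⌊14539/713⌋ − ⌊14041/713⌋ = 20 − 19 = 1
n=28: ⌊(29·498+595)/713⌋ − ⌊(28·498+595)/713⌋ = ⌊15037/713⌋ − ⌊14539/713⌋ = 21 − 20 = 1
n=29: ⌊(30·498+595)/713⌋ − ⌊(29·498+595)/713⌋ = ⌊15535/713⌋ − ⌊15037/713⌋ = 21 − 21 = 0


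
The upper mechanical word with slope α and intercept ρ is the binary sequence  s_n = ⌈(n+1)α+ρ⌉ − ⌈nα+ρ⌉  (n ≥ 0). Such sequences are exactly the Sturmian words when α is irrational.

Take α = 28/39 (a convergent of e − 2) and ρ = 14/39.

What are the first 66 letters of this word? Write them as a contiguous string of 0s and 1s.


n=0: ⌈(1·28+14)/39⌉ − ⌈(0·28+14)/39⌉ = ⌈42/39⌉ − ⌈14/39⌉ = 2 − 1 = 1
n=1: ⌈(2·28+14)/39⌉ − ⌈(1·28+14)/39⌉ = ⌈70/39⌉ − ⌈42/39⌉ = 2 − 2 = 0
n=2: ⌈(3·28+14)/39⌉ − ⌈(2·28+14)/39⌉ = ⌈98/39⌉ − ⌈70/39⌉ = 3 − 2 = 1
n=3: ⌈(4·28+14)/39⌉ − ⌈(3·28+14)/39⌉ = ⌈126/39⌉ − ⌈98/39⌉ = 4 − 3 = 1
n=4: ⌈(5·28+14)/39⌉ − ⌈(4·28+14)/39⌉ = ⌈154/39⌉ − ⌈126/39⌉ = 4 − 4 = 0
n=5: ⌈(6·28+14)/39⌉ − ⌈(5·28+14)/39⌉ = ⌈182/39⌉ − ⌈154/39⌉ = 5 − 4 = 1
n=6: ⌈(7·28+14)/39⌉ − ⌈(6·28+14)/39⌉ = ⌈210/39⌉ − ⌈182/39⌉ = 6 − 5 = 1
n=7: ⌈(8·28+14)/39⌉ − ⌈(7·28+14)/39⌉ = ⌈238/39⌉ − ⌈210/39⌉ = 7 − 6 = 1
n=8: ⌈(9·28+14)/39⌉ − ⌈(8·28+14)/39⌉ = ⌈266/39⌉ − ⌈238/39⌉ = 7 − 7 = 0
n=9: ⌈(10·28+14)/39⌉ − ⌈(9·28+14)/39⌉ = ⌈294/39⌉ − ⌈266/39⌉ = 8 − 7 = 1
n=10: ⌈(11·28+14)/39⌉ − ⌈(10·28+14)/39⌉ = ⌈322/39⌉ − ⌈294/39⌉ = 9 − 8 = 1
n=11: ⌈(12·28+14)/39⌉ − ⌈(11·28+14)/39⌉ = ⌈350/39⌉ − ⌈322/39⌉ = 9 − 9 = 0
n=12: ⌈(13·28+14)/39⌉ − ⌈(12·28+14)/39⌉ = ⌈378/39⌉ − ⌈350/39⌉ = 10 − 9 = 1
n=13: ⌈(14·28+14)/39⌉ − ⌈(13·28+14)/39⌉ = ⌈406/39⌉ − ⌈378/39⌉ = 11 − 10 = 1
n=14: ⌈(15·28+14)/39⌉ − ⌈(14·28+14)/39⌉ = ⌈434/39⌉ − ⌈406/39⌉ = 12 − 11 = 1
n=15: ⌈(16·28+14)/39⌉ − ⌈(15·28+14)/39⌉ = ⌈462/39⌉ − ⌈434/39⌉ = 12 − 12 = 0
n=16: ⌈(17·28+14)/39⌉ − ⌈(16·28+14)/39⌉ = ⌈490/39⌉ − ⌈462/39⌉ = 13 − 12 = 1
n=17: ⌈(18·28+14)/39⌉ − ⌈(17·28+14)/39⌉ = ⌈518/39⌉ − ⌈490/39⌉ = 14 − 13 = 1
n=18: ⌈(19·28+14)/39⌉ − ⌈(18·28+14)/39⌉ = ⌈546/39⌉ − ⌈518/39⌉ = 14 − 14 = 0
n=19: ⌈(20·28+14)/39⌉ − ⌈(19·28+14)/39⌉ = ⌈574/39⌉ − ⌈546/39⌉ = 15 − 14 = 1
n=20: ⌈(21·28+14)/39⌉ − ⌈(20·28+14)/39⌉ = ⌈602/39⌉ − ⌈574/39⌉ = 16 − 15 = 1
n=21: ⌈(22·28+14)/39⌉ − ⌈(21·28+14)/39⌉ = ⌈630/39⌉ − ⌈602/39⌉ = 17 − 16 = 1
n=22: ⌈(23·28+14)/39⌉ − ⌈(22·28+14)/39⌉ = ⌈658/39⌉ − ⌈630/39⌉ = 17 − 17 = 0
n=23: ⌈(24·28+14)/39⌉ − ⌈(23·28+14)/39⌉ = ⌈686/39⌉ − ⌈658/39⌉ = 18 − 17 = 1
n=24: ⌈(25·28+14)/39⌉ − ⌈(24·28+14)/39⌉ = ⌈714/39⌉ − ⌈686/39⌉ = 19 − 18 = 1
n=25: ⌈(26·28+14)/39⌉ − ⌈(25·28+14)/39⌉ = ⌈742/39⌉ − ⌈714/39⌉ = 20 − 19 = 1
n=26: ⌈(27·28+14)/39⌉ − ⌈(26·28+14)/39⌉ = ⌈770/39⌉ − ⌈742/39⌉ = 20 − 20 = 0
n=27: ⌈(28·28+14)/39⌉ − ⌈(27·28+14)/39⌉ = ⌈798/39⌉ − ⌈770/39⌉ = 21 − 20 = 1
n=28: ⌈(29·28+14)/39⌉ − ⌈(28·28+14)/39⌉ = ⌈826/39⌉ − ⌈798/39⌉ = 22 − 21 = 1
n=29: ⌈(30·28+14)/39⌉ − ⌈(29·28+14)/39⌉ = ⌈854/39⌉ − ⌈826/39⌉ = 22 − 22 = 0
n=30: ⌈(31·28+14)/39⌉ − ⌈(30·28+14)/39⌉ = ⌈882/39⌉ − ⌈854/39⌉ = 23 − 22 = 1
n=31: ⌈(32·28+14)/39⌉ − ⌈(31·28+14)/39⌉ = ⌈910/39⌉ − ⌈882/39⌉ = 24 − 23 = 1
n=32: ⌈(33·28+14)/39⌉ − ⌈(32·28+14)/39⌉ = ⌈938/39⌉ − ⌈910/39⌉ = 25 − 24 = 1
n=33: ⌈(34·28+14)/39⌉ − ⌈(33·28+14)/39⌉ = ⌈966/39⌉ − ⌈938/39⌉ = 25 − 25 = 0
n=34: ⌈(35·28+14)/39⌉ − ⌈(34·28+14)/39⌉ = ⌈994/39⌉ − ⌈966/39⌉ = 26 − 25 = 1
n=35: ⌈(36·28+14)/39⌉ − ⌈(35·28+14)/39⌉ = ⌈1022/39⌉ − ⌈994/39⌉ = 27 − 26 = 1
n=36: ⌈(37·28+14)/39⌉ − ⌈(36·28+14)/39⌉ = ⌈1050/39⌉ − ⌈1022/39⌉ = 27 − 27 = 0
n=37: ⌈(38·28+14)/39⌉ − ⌈(37·28+14)/39⌉ = ⌈1078/39⌉ − ⌈1050/39⌉ = 28 − 27 = 1
n=38: ⌈(39·28+14)/39⌉ − ⌈(38·28+14)/39⌉ = ⌈1106/39⌉ − ⌈1078/39⌉ = 29 − 28 = 1
n=39: ⌈(40·28+14)/39⌉ − ⌈(39·28+14)/39⌉ = ⌈1134/39⌉ − ⌈1106/39⌉ = 30 − 29 = 1
n=40: ⌈(41·28+14)/39⌉ − ⌈(40·28+14)/39⌉ = ⌈1162/39⌉ − ⌈1134/39⌉ = 30 − 30 = 0
n=41: ⌈(42·28+14)/39⌉ − ⌈(41·28+14)/39⌉ = ⌈1190/39⌉ − ⌈1162/39⌉ = 31 − 30 = 1
n=42: ⌈(43·28+14)/39⌉ − ⌈(42·28+14)/39⌉ = ⌈1218/39⌉ − ⌈1190/39⌉ = 32 − 31 = 1
n=43: ⌈(44·28+14)/39⌉ − ⌈(43·28+14)/39⌉ = ⌈1246/39⌉ − ⌈1218/39⌉ = 32 − 32 = 0
n=44: ⌈(45·28+14)/39⌉ − ⌈(44·28+14)/39⌉ = ⌈1274/39⌉ − ⌈1246/39⌉ = 33 − 32 = 1
n=45: ⌈(46·28+14)/39⌉ − ⌈(45·28+14)/39⌉ = ⌈1302/39⌉ − ⌈1274/39⌉ = 34 − 33 = 1
n=46: ⌈(47·28+14)/39⌉ − ⌈(46·28+14)/39⌉ = ⌈1330/39⌉ − ⌈1302/39⌉ = 35 − 34 = 1
n=47: ⌈(48·28+14)/39⌉ − ⌈(47·28+14)/39⌉ = ⌈1358/39⌉ − ⌈1330/39⌉ = 35 − 35 = 0
n=48: ⌈(49·28+14)/39⌉ − ⌈(48·28+14)/39⌉ = ⌈1386/39⌉ − ⌈1358/39⌉ = 36 − 35 = 1
n=49: ⌈(50·28+14)/39⌉ − ⌈(49·28+14)/39⌉ = ⌈1414/39⌉ − ⌈1386/39⌉ = 37 − 36 = 1
n=50: ⌈(51·28+14)/39⌉ − ⌈(50·28+14)/39⌉ = ⌈1442/39⌉ − ⌈1414/39⌉ = 37 − 37 = 0
n=51: ⌈(52·28+14)/39⌉ − ⌈(51·28+14)/39⌉ = ⌈1470/39⌉ − ⌈1442/39⌉ = 38 − 37 = 1
n=52: ⌈(53·28+14)/39⌉ − ⌈(52·28+14)/39⌉ = ⌈1498/39⌉ − ⌈1470/39⌉ = 39 − 38 = 1
n=53: ⌈(54·28+14)/39⌉ − ⌈(53·28+14)/39⌉ = ⌈1526/39⌉ − ⌈1498/39⌉ = 40 − 39 = 1
n=54: ⌈(55·28+14)/39⌉ − ⌈(54·28+14)/39⌉ = ⌈1554/39⌉ − ⌈1526/39⌉ = 40 − 40 = 0
n=55: ⌈(56·28+14)/39⌉ − ⌈(55·28+14)/39⌉ = ⌈1582/39⌉ − ⌈1554/39⌉ = 41 − 40 = 1
n=56: ⌈(57·28+14)/39⌉ − ⌈(56·28+14)/39⌉ = ⌈1610/39⌉ − ⌈1582/39⌉ = 42 − 41 = 1
n=57: ⌈(58·28+14)/39⌉ − ⌈(57·28+14)/39⌉ = ⌈1638/39⌉ − ⌈1610/39⌉ = 42 − 42 = 0
n=58: ⌈(59·28+14)/39⌉ − ⌈(58·28+14)/39⌉ = ⌈1666/39⌉ − ⌈1638/39⌉ = 43 − 42 = 1
n=59: ⌈(60·28+14)/39⌉ − ⌈(59·28+14)/39⌉ = ⌈1694/39⌉ − ⌈1666/39⌉ = 44 − 43 = 1
n=60: ⌈(61·28+14)/39⌉ − ⌈(60·28+14)/39⌉ = ⌈1722/39⌉ − ⌈1694/39⌉ = 45 − 44 = 1
n=61: ⌈(62·28+14)/39⌉ − ⌈(61·28+14)/39⌉ = ⌈1750/39⌉ − ⌈1722/39⌉ = 45 − 45 = 0
n=62: ⌈(63·28+14)/39⌉ − ⌈(62·28+14)/39⌉ = ⌈1778/39⌉ − ⌈1750/39⌉ = 46 − 45 = 1
n=63: ⌈(64·28+14)/39⌉ − ⌈(63·28+14)/39⌉ = ⌈1806/39⌉ − ⌈1778/39⌉ = 47 − 46 = 1
n=64: ⌈(65·28+14)/39⌉ − ⌈(64·28+14)/39⌉ = ⌈1834/39⌉ − ⌈1806/39⌉ = 48 − 47 = 1
n=65: ⌈(66·28+14)/39⌉ − ⌈(65·28+14)/39⌉ = ⌈1862/39⌉ − ⌈1834/39⌉ = 48 − 48 = 0

101101110110111011011101110110111011011101101110110111011011101110


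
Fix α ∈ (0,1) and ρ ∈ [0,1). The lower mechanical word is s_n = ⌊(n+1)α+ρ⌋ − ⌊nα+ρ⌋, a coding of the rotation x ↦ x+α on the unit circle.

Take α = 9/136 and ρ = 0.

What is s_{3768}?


(n+1)α + ρ = (3769·9) / 136 = 33921/136
nα + ρ     = (3768·9) / 136 = 33912/136
⌊33921/136⌋ = 249,  ⌊33912/136⌋ = 249
s_{3768} = 249 − 249 = 0

0


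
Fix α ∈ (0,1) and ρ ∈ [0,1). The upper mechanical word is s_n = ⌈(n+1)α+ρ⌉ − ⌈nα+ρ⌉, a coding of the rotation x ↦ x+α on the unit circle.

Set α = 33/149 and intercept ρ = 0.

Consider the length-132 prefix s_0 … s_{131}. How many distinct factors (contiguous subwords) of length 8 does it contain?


9

t_n = ⌈(n·33)/149⌉ for n = 0 … 132:
  n=0…9: ⌈0/149⌉=0 ⌈33/149⌉=1 ⌈66/149⌉=1 ⌈99/149⌉=1 ⌈132/149⌉=1 ⌈165/149⌉=2 ⌈198/149⌉=2 ⌈231/149⌉=2 ⌈264/149⌉=2 ⌈297/149⌉=2
  n=10…19: ⌈330/149⌉=3 ⌈363/149⌉=3 ⌈396/149⌉=3 ⌈429/149⌉=3 ⌈462/149⌉=4 ⌈495/149⌉=4 ⌈528/149⌉=4 ⌈561/149⌉=4 ⌈594/149⌉=4 ⌈627/149⌉=5
  n=20…29: ⌈660/149⌉=5 ⌈693/149⌉=5 ⌈726/149⌉=5 ⌈759/149⌉=6 ⌈792/149⌉=6 ⌈825/149⌉=6 ⌈858/149⌉=6 ⌈891/149⌉=6 ⌈924/149⌉=7 ⌈957/149⌉=7
  n=30…39: ⌈990/149⌉=7 ⌈1023/149⌉=7 ⌈1056/149⌉=8 ⌈1089/149⌉=8 ⌈1122/149⌉=8 ⌈1155/149⌉=8 ⌈1188/149⌉=8 ⌈1221/149⌉=9 ⌈1254/149⌉=9 ⌈1287/149⌉=9
  n=40…49: ⌈1320/149⌉=9 ⌈1353/149⌉=10 ⌈1386/149⌉=10 ⌈1419/149⌉=10 ⌈1452/149⌉=10 ⌈1485/149⌉=10 ⌈1518/149⌉=11 ⌈1551/149⌉=11 ⌈1584/149⌉=11 ⌈1617/149⌉=11
  n=50…59: ⌈1650/149⌉=12 ⌈1683/149⌉=12 ⌈1716/149⌉=12 ⌈1749/149⌉=12 ⌈1782/149⌉=12 ⌈1815/149⌉=13 ⌈1848/149⌉=13 ⌈1881/149⌉=13 ⌈1914/149⌉=13 ⌈1947/149⌉=14
  n=60…69: ⌈1980/149⌉=14 ⌈2013/149⌉=14 ⌈2046/149⌉=14 ⌈2079/149⌉=14 ⌈2112/149⌉=15 ⌈2145/149⌉=15 ⌈2178/149⌉=15 ⌈2211/149⌉=15 ⌈2244/149⌉=16 ⌈2277/149⌉=16
  n=70…79: ⌈2310/149⌉=16 ⌈2343/149⌉=16 ⌈2376/149⌉=16 ⌈2409/149⌉=17 ⌈2442/149⌉=17 ⌈2475/149⌉=17 ⌈2508/149⌉=17 ⌈2541/149⌉=18 ⌈2574/149⌉=18 ⌈2607/149⌉=18
  n=80…89: ⌈2640/149⌉=18 ⌈2673/149⌉=18 ⌈2706/149⌉=19 ⌈2739/149⌉=19 ⌈2772/149⌉=19 ⌈2805/149⌉=19 ⌈2838/149⌉=20 ⌈2871/149⌉=20 ⌈2904/149⌉=20 ⌈2937/149⌉=20
  n=90…99: ⌈2970/149⌉=20 ⌈3003/149⌉=21 ⌈3036/149⌉=21 ⌈3069/149⌉=21 ⌈3102/149⌉=21 ⌈3135/149⌉=22 ⌈3168/149⌉=22 ⌈3201/149⌉=22 ⌈3234/149⌉=22 ⌈3267/149⌉=22
  n=100…109: ⌈3300/149⌉=23 ⌈3333/149⌉=23 ⌈3366/149⌉=23 ⌈3399/149⌉=23 ⌈3432/149⌉=24 ⌈3465/149⌉=24 ⌈3498/149⌉=24 ⌈3531/149⌉=24 ⌈3564/149⌉=24 ⌈3597/149⌉=25
  n=110…119: ⌈3630/149⌉=25 ⌈3663/149⌉=25 ⌈3696/149⌉=25 ⌈3729/149⌉=26 ⌈3762/149⌉=26 ⌈3795/149⌉=26 ⌈3828/149⌉=26 ⌈3861/149⌉=26 ⌈3894/149⌉=27 ⌈3927/149⌉=27
  n=120…129: ⌈3960/149⌉=27 ⌈3993/149⌉=27 ⌈4026/149⌉=28 ⌈4059/149⌉=28 ⌈4092/149⌉=28 ⌈4125/149⌉=28 ⌈4158/149⌉=28 ⌈4191/149⌉=29 ⌈4224/149⌉=29 ⌈4257/149⌉=29
  n=130…132: ⌈4290/149⌉=29 ⌈4323/149⌉=30 ⌈4356/149⌉=30
s_n = t_(n+1) − t_n for n = 0 … 131 gives
prefix = 100010000100010000100010000100010000100010000100010000100010000100010000100010000100010000100010000100010000100010000100010000100010
slide a length-8 window over [0..7] … [124..131] (125 windows); first occurrence of each distinct factor:
  [  0..  7] 10001000
  [  1..  8] 00010000
  [  2..  9] 00100001
  [  3.. 10] 01000010
  [  4.. 11] 10000100
  [  5.. 12] 00001000
  [  6.. 13] 00010001
  [  7.. 14] 00100010
  [  8.. 15] 01000100
  (the other 116 windows repeat one of these)
distinct factors: {00001000, 00010000, 00010001, 00100001, 00100010, 01000010, 01000100, 10000100, 10001000}
count = 9  (Sturmian bound for length 8 is 9)


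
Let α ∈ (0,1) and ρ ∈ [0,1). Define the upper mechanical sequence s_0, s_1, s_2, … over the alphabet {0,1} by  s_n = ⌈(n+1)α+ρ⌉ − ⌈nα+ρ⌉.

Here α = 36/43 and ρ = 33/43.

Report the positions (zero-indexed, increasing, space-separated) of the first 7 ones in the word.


n=0: ⌈69/43⌉−⌈33/43⌉ = 2−1 = 1  ← one
n=1: ⌈105/43⌉−⌈69/43⌉ = 3−2 = 1  ← one
n=2: ⌈141/43⌉−⌈105/43⌉ = 4−3 = 1  ← one
n=3: ⌈177/43⌉−⌈141/43⌉ = 5−4 = 1  ← one
n=4: ⌈213/43⌉−⌈177/43⌉ = 5−5 = 0
n=5: ⌈249/43⌉−⌈213/43⌉ = 6−5 = 1  ← one
n=6: ⌈285/43⌉−⌈249/43⌉ = 7−6 = 1  ← one
n=7: ⌈321/43⌉−⌈285/43⌉ = 8−7 = 1  ← one
positions of the first 7 ones: 0 1 2 3 5 6 7

0 1 2 3 5 6 7
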